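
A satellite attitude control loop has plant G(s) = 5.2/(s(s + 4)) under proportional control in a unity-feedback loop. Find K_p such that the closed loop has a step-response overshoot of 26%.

K_p = 4.95

From %OS = 100·exp(−πζ/√(1−ζ²)) = 26%, ζ = −ln(0.26)/√(π²+ln²(0.26)) = 0.3941.
Characteristic equation s² + 4s + 5.2K_p = 0 gives ζ = 4/(2√(5.2K_p)).
Setting ζ = 0.3941: √(5.2K_p) = 4/(2·0.3941) = 5.075, so K_p = 25.76/5.2 = 4.95.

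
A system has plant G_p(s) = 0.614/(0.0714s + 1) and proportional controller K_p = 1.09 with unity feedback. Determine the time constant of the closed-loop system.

τ = 0.0428 s

Closed loop: T(s) = K_p·G_p/(1+K_p·G_p) = 0.6693/(0.0714s + 1 + 0.6693), with pole at s = −(1 + 0.6693)/0.0714 = −23.38.
Closed-loop time constant τ = 1/23.38 = 0.0428 s.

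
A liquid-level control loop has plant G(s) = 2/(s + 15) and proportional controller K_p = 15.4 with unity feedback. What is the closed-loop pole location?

Closed-loop transfer function: T(s) = K_p·G(s)/(1 + K_p·G(s)) = 30.8/(s + 15 + 30.8) = 30.8/(s + 45.8).
The closed-loop pole is at s = −45.8.

s = -45.8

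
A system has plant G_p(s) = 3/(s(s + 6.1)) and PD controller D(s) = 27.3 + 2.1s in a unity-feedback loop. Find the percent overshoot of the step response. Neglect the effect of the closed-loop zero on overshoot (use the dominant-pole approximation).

Forward path: (27.3 + 2.1s)·3/(s(s+6.1)). The closed-loop characteristic equation is s² + (6.1 + 3·2.1)s + 3·27.3 = 0.
That is s² + 12.4s + 81.9 = 0, so ω_n = 9.05 rad/s and ζ = 12.4/(2·9.05) = 0.6851.
%OS = 100·exp(−πζ/√(1−ζ²)) = 5.21%.

5.21%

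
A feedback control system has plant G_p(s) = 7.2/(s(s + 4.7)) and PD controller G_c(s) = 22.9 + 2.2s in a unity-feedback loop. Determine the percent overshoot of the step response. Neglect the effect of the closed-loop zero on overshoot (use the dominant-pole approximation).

1.52%

Forward path: (22.9 + 2.2s)·7.2/(s(s+4.7)). The closed-loop characteristic equation is s² + (4.7 + 7.2·2.2)s + 7.2·22.9 = 0.
That is s² + 20.54s + 164.9 = 0, so ω_n = 12.84 rad/s and ζ = 20.54/(2·12.84) = 0.7998.
%OS = 100·exp(−πζ/√(1−ζ²)) = 1.52%.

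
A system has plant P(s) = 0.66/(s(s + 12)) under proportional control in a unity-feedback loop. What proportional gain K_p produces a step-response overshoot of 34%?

From %OS = 100·exp(−πζ/√(1−ζ²)) = 34%, ζ = −ln(0.34)/√(π²+ln²(0.34)) = 0.3248.
Characteristic equation s² + 12s + 0.66K_p = 0 gives ζ = 12/(2√(0.66K_p)).
Setting ζ = 0.3248: √(0.66K_p) = 12/(2·0.3248) = 18.47, so K_p = 341.3/0.66 = 517.

K_p = 517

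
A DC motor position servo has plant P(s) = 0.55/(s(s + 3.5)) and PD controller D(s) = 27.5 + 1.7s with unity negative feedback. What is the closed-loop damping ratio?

ζ = 0.57

Forward path: (27.5 + 1.7s)·0.55/(s(s+3.5)). The closed-loop characteristic equation is s² + (3.5 + 0.55·1.7)s + 0.55·27.5 = 0.
That is s² + 4.435s + 15.13 = 0, so ω_n = 3.889 rad/s and ζ = 4.435/(2·3.889) = 0.5702.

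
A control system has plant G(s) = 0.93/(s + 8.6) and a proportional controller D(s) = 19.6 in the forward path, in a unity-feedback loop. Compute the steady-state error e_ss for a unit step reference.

0.321

The loop is type 0. Static position error constant K_pos = D(0)·G(0) = 19.6·0.1081 = 2.12.
Steady-state error to a unit step: e_ss = 1/(1+K_pos) = 1/3.12 = 0.321.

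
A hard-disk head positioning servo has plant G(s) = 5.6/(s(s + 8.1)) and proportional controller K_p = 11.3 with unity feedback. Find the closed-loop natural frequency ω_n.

ω_n = 7.95 rad/s

With unity feedback the closed-loop characteristic equation is s² + 8.1s + 11.3·5.6 = s² + 8.1s + 63.28 = 0.
So ω_n² = 63.28 ⇒ ω_n = 7.955 rad/s, and ζ = 8.1/(2ω_n) = 0.509.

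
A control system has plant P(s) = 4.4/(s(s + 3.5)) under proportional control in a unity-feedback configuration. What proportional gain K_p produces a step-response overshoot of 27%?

From %OS = 100·exp(−πζ/√(1−ζ²)) = 27%, ζ = −ln(0.27)/√(π²+ln²(0.27)) = 0.3847.
Characteristic equation s² + 3.5s + 4.4K_p = 0 gives ζ = 3.5/(2√(4.4K_p)).
Setting ζ = 0.3847: √(4.4K_p) = 3.5/(2·0.3847) = 4.549, so K_p = 20.69/4.4 = 4.7.

K_p = 4.7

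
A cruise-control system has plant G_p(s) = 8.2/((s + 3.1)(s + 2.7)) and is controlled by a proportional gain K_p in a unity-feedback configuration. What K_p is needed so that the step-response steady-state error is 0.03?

The loop is type 0, so e_ss(step) = 1/(1 + K_pos) with K_pos = K_p·G_p(0).
G_p(0) = 0.9797. Require 1/(1 + K_p·0.9797) = 0.03, so 1 + 0.9797·K_p = 33.33.
K_p = (33.33 − 1)/0.9797 = 33.

K_p = 33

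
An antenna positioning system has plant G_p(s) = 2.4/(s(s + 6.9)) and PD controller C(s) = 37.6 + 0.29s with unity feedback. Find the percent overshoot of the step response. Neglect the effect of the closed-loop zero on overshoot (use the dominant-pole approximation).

Forward path: (37.6 + 0.29s)·2.4/(s(s+6.9)). The closed-loop characteristic equation is s² + (6.9 + 2.4·0.29)s + 2.4·37.6 = 0.
That is s² + 7.596s + 90.24 = 0, so ω_n = 9.499 rad/s and ζ = 7.596/(2·9.499) = 0.3998.
%OS = 100·exp(−πζ/√(1−ζ²)) = 25.4%.

25.4%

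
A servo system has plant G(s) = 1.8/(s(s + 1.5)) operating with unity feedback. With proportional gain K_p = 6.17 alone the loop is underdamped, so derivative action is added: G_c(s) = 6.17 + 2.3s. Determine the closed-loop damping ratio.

ζ = 0.846

Forward path: (6.17 + 2.3s)·1.8/(s(s+1.5)). The closed-loop characteristic equation is s² + (1.5 + 1.8·2.3)s + 1.8·6.17 = 0.
That is s² + 5.64s + 11.11 = 0, so ω_n = 3.333 rad/s and ζ = 5.64/(2·3.333) = 0.8462.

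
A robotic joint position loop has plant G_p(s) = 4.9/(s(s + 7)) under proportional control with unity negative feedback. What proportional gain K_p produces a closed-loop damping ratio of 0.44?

Closed-loop characteristic equation: s² + 7s + K_p·4.9 = 0.
So ω_n = √(4.9K_p) and 2ζω_n = 7, giving ζ = 7/(2√(4.9K_p)).
Setting ζ = 0.44: √(4.9K_p) = 7/(2·0.44) = 7.955, so K_p = 63.27/4.9 = 12.9.

K_p = 12.9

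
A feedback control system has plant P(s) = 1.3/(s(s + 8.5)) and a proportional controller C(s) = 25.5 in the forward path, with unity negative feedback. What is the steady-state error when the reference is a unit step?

0

The open loop C(s)P(s) has a pole at the origin (type 1), so the static position error constant is infinite and e_ss = 1/(1+∞) = 0.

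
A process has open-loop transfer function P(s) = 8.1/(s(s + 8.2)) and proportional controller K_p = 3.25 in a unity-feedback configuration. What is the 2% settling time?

T_s ≈ 0.976 s

From 1 + K_pP(s) = 0: s² + 8.2s + 26.32 = 0 ⇒ ω_n = 5.131, ζ = 0.7991.
2% settling time T_s ≈ 4/(ζω_n) = 4/4.1 = 0.976 s.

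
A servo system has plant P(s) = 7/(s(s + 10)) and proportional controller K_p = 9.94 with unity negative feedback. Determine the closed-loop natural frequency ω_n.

The closed-loop denominator is s(s+10) + 9.94·7 = s² + 10s + 69.58.
So ω_n² = 69.58 ⇒ ω_n = 8.341 rad/s, and ζ = 10/(2ω_n) = 0.599.

ω_n = 8.34 rad/s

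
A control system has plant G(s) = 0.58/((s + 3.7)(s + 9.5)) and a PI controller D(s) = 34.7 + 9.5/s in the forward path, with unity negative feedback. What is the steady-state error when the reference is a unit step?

The open loop D(s)G(s) has a pole at the origin (type 1), so the static position error constant is infinite and e_ss = 1/(1+∞) = 0.

0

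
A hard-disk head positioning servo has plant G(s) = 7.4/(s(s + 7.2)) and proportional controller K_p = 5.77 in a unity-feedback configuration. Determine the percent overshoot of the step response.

From 1 + K_pG(s) = 0: s² + 7.2s + 42.7 = 0 ⇒ ω_n = 6.534, ζ = 0.5509.
%OS = 100·exp(−πζ/√(1−ζ²)) = 100·exp(−π·0.5509/√0.6965) = 12.6%.

12.6%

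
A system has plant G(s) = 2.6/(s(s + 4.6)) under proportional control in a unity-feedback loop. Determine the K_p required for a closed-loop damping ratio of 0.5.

Closed-loop characteristic equation: s² + 4.6s + K_p·2.6 = 0.
So ω_n = √(2.6K_p) and 2ζω_n = 4.6, giving ζ = 4.6/(2√(2.6K_p)).
Setting ζ = 0.5: √(2.6K_p) = 4.6/(2·0.5) = 4.6, so K_p = 21.16/2.6 = 8.14.

K_p = 8.14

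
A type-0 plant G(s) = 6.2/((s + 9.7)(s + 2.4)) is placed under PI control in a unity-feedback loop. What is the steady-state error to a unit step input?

The PI controller's integrator makes the forward path type 1, so e_ss to a step is zero.

0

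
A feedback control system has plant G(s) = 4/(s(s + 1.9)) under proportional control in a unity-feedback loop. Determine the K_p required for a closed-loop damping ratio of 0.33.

K_p = 2.07

Closed-loop characteristic equation: s² + 1.9s + K_p·4 = 0.
So ω_n = √(4K_p) and 2ζω_n = 1.9, giving ζ = 1.9/(2√(4K_p)).
Setting ζ = 0.33: √(4K_p) = 1.9/(2·0.33) = 2.879, so K_p = 8.287/4 = 2.07.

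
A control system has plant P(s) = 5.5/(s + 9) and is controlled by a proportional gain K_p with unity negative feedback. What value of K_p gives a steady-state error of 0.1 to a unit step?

K_p = 14.7

The loop is type 0, so e_ss(step) = 1/(1 + K_pos) with K_pos = K_p·P(0).
P(0) = 0.6111. Require 1/(1 + K_p·0.6111) = 0.1, so 1 + 0.6111·K_p = 10.
K_p = (10 − 1)/0.6111 = 14.7.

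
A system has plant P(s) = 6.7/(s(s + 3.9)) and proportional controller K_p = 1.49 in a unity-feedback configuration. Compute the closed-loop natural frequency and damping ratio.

With unity feedback the closed-loop characteristic equation is s² + 3.9s + 1.49·6.7 = s² + 3.9s + 9.983 = 0.
So ω_n² = 9.983 ⇒ ω_n = 3.16 rad/s, and ζ = 3.9/(2ω_n) = 0.617.

ω_n = 3.16 rad/s, ζ = 0.617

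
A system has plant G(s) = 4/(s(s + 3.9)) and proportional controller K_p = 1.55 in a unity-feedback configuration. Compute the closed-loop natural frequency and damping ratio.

ω_n = 2.49 rad/s, ζ = 0.783

1 + K_p·G(s) = 0 gives s² + 3.9s + 6.2 = 0.
Matching s² + 2ζω_n s + ω_n²: ω_n = √6.2 = 2.49 rad/s and 2ζω_n = 3.9, so ζ = 3.9/(2·2.49) = 0.783.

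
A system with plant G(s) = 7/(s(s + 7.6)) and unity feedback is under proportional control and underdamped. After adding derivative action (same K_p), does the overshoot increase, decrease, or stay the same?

decrease

With PD the characteristic equation becomes s² + (a + K·K_d)s + K·K_p = 0; the damping term grows, ζ rises, overshoot falls.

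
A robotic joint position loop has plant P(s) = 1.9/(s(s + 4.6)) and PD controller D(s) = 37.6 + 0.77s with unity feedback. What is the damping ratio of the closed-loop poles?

ζ = 0.359

Forward path: (37.6 + 0.77s)·1.9/(s(s+4.6)). The closed-loop characteristic equation is s² + (4.6 + 1.9·0.77)s + 1.9·37.6 = 0.
That is s² + 6.063s + 71.44 = 0, so ω_n = 8.452 rad/s and ζ = 6.063/(2·8.452) = 0.3587.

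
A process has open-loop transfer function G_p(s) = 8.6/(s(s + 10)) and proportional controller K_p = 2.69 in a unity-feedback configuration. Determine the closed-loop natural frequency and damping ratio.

ω_n = 4.81 rad/s, ζ = 1.04

1 + K_p·G_p(s) = 0 gives s² + 10s + 23.13 = 0.
So ω_n² = 23.13 ⇒ ω_n = 4.81 rad/s, and ζ = 10/(2ω_n) = 1.04.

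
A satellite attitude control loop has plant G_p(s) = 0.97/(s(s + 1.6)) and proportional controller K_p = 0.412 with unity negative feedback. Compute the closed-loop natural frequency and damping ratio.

1 + K_p·G_p(s) = 0 gives s² + 1.6s + 0.3996 = 0.
Matching s² + 2ζω_n s + ω_n²: ω_n = √0.3996 = 0.6322 rad/s and 2ζω_n = 1.6, so ζ = 1.6/(2·0.6322) = 1.27.

ω_n = 0.632 rad/s, ζ = 1.27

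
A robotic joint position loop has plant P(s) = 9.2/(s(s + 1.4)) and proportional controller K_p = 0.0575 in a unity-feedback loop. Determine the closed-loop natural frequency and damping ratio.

1 + K_p·P(s) = 0 gives s² + 1.4s + 0.529 = 0.
So ω_n² = 0.529 ⇒ ω_n = 0.7273 rad/s, and ζ = 1.4/(2ω_n) = 0.962.

ω_n = 0.727 rad/s, ζ = 0.962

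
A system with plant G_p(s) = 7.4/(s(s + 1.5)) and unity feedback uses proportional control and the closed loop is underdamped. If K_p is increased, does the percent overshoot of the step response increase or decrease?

Characteristic equation s² + 1.5s + K_p·7.4 = 0: raising K_p raises ω_n while 2ζω_n = 1.5 is fixed, so ζ falls and overshoot grows.

increase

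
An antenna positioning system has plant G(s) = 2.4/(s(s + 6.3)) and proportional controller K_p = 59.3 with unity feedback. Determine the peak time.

T_p = 0.273 s

The closed-loop denominator s² + 6.3s + 142.3 gives ω_n = √142.3 = 11.93 and ζ = 6.3/(2ω_n) = 0.264.
Damped frequency ω_d = ω_n√(1−ζ²) = 11.51 rad/s, so peak time T_p = π/ω_d = 0.273 s.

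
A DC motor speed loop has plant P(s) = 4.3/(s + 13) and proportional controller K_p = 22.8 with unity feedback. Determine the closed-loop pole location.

Closed-loop transfer function: T(s) = K_p·P(s)/(1 + K_p·P(s)) = 98.04/(s + 13 + 98.04) = 98.04/(s + 111).
The closed-loop pole is at s = −111.

s = -111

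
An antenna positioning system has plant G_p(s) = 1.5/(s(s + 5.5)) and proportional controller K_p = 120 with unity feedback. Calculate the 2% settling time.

T_s ≈ 1.45 s

Closed-loop characteristic equation: s² + 5.5s + 180 = 0, so ω_n = 13.42 rad/s and ζ = 5.5/(2·13.42) = 0.205.
2% settling time T_s ≈ 4/(ζω_n) = 4/2.75 = 1.45 s.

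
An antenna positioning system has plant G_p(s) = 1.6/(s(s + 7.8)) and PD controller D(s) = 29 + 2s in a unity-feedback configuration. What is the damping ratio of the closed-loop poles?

Forward path: (29 + 2s)·1.6/(s(s+7.8)). The closed-loop characteristic equation is s² + (7.8 + 1.6·2)s + 1.6·29 = 0.
That is s² + 11s + 46.4 = 0, so ω_n = 6.812 rad/s and ζ = 11/(2·6.812) = 0.8074.

ζ = 0.807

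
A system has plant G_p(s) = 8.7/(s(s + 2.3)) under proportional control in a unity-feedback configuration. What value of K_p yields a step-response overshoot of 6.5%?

K_p = 0.353

From %OS = 100·exp(−πζ/√(1−ζ²)) = 6.5%, ζ = −ln(0.065)/√(π²+ln²(0.065)) = 0.6564.
Characteristic equation s² + 2.3s + 8.7K_p = 0 gives ζ = 2.3/(2√(8.7K_p)).
Setting ζ = 0.6564: √(8.7K_p) = 2.3/(2·0.6564) = 1.752, so K_p = 3.07/8.7 = 0.353.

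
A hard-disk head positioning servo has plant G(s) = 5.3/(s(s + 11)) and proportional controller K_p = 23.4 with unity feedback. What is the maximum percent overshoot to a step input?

16.8%

From 1 + K_pG(s) = 0: s² + 11s + 124 = 0 ⇒ ω_n = 11.14, ζ = 0.4939.
%OS = 100·exp(−πζ/√(1−ζ²)) = 100·exp(−π·0.4939/√0.7561) = 16.8%.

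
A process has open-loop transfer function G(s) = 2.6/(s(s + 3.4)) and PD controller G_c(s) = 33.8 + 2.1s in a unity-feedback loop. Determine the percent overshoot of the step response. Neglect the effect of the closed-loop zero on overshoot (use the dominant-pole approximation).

Forward path: (33.8 + 2.1s)·2.6/(s(s+3.4)). The closed-loop characteristic equation is s² + (3.4 + 2.6·2.1)s + 2.6·33.8 = 0.
That is s² + 8.86s + 87.88 = 0, so ω_n = 9.374 rad/s and ζ = 8.86/(2·9.374) = 0.4726.
%OS = 100·exp(−πζ/√(1−ζ²)) = 18.6%.

18.6%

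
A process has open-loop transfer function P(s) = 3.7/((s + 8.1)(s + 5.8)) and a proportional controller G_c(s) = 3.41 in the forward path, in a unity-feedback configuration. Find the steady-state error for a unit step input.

0.788

The loop is type 0. Static position error constant K_pos = G_c(0)·P(0) = 3.41·0.07876 = 0.2686.
Steady-state error to a unit step: e_ss = 1/(1+K_pos) = 1/1.269 = 0.788.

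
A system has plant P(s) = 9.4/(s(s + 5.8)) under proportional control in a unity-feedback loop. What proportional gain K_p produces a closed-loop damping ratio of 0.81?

K_p = 1.36

Closed-loop characteristic equation: s² + 5.8s + K_p·9.4 = 0.
So ω_n = √(9.4K_p) and 2ζω_n = 5.8, giving ζ = 5.8/(2√(9.4K_p)).
Setting ζ = 0.81: √(9.4K_p) = 5.8/(2·0.81) = 3.58, so K_p = 12.82/9.4 = 1.36.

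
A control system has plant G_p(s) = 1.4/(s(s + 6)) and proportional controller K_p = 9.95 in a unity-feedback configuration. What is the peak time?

T_p = 1.41 s

From 1 + K_pG_p(s) = 0: s² + 6s + 13.93 = 0 ⇒ ω_n = 3.732, ζ = 0.8038.
Damped frequency ω_d = ω_n√(1−ζ²) = 2.22 rad/s, so peak time T_p = π/ω_d = 1.41 s.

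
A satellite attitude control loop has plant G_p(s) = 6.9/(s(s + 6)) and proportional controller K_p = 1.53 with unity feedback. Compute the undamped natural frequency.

ω_n = 3.25 rad/s

1 + K_p·G_p(s) = 0 gives s² + 6s + 10.56 = 0.
Matching s² + 2ζω_n s + ω_n²: ω_n = √10.56 = 3.249 rad/s and 2ζω_n = 6, so ζ = 6/(2·3.249) = 0.923.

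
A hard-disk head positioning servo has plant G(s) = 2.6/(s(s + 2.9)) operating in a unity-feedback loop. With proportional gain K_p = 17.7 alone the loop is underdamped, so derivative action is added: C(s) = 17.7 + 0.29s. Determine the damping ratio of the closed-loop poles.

Forward path: (17.7 + 0.29s)·2.6/(s(s+2.9)). The closed-loop characteristic equation is s² + (2.9 + 2.6·0.29)s + 2.6·17.7 = 0.
That is s² + 3.654s + 46.02 = 0, so ω_n = 6.784 rad/s and ζ = 3.654/(2·6.784) = 0.2693.

ζ = 0.269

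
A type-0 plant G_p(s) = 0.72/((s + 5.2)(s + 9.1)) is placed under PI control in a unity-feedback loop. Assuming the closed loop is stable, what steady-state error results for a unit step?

The PI controller's integrator makes the forward path type 1, so e_ss to a step is zero.

0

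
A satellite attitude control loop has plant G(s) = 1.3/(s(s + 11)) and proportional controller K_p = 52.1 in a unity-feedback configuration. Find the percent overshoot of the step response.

The closed-loop denominator s² + 11s + 67.73 gives ω_n = √67.73 = 8.23 and ζ = 11/(2ω_n) = 0.6683.
%OS = 100·exp(−πζ/√(1−ζ²)) = 100·exp(−π·0.6683/√0.5534) = 5.95%.

5.95%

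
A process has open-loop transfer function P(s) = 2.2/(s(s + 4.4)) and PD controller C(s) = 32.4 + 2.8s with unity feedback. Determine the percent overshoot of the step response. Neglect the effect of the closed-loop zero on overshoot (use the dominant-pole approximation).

Forward path: (32.4 + 2.8s)·2.2/(s(s+4.4)). The closed-loop characteristic equation is s² + (4.4 + 2.2·2.8)s + 2.2·32.4 = 0.
That is s² + 10.56s + 71.28 = 0, so ω_n = 8.443 rad/s and ζ = 10.56/(2·8.443) = 0.6254.
%OS = 100·exp(−πζ/√(1−ζ²)) = 8.06%.

8.06%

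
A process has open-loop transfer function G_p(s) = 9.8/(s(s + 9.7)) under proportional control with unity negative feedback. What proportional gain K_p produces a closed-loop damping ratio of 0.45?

K_p = 11.9

Closed-loop characteristic equation: s² + 9.7s + K_p·9.8 = 0.
So ω_n = √(9.8K_p) and 2ζω_n = 9.7, giving ζ = 9.7/(2√(9.8K_p)).
Setting ζ = 0.45: √(9.8K_p) = 9.7/(2·0.45) = 10.78, so K_p = 116.2/9.8 = 11.9.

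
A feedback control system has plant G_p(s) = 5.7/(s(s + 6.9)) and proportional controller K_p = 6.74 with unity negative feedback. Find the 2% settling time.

Closed-loop characteristic equation: s² + 6.9s + 38.42 = 0, so ω_n = 6.198 rad/s and ζ = 6.9/(2·6.198) = 0.5566.
2% settling time T_s ≈ 4/(ζω_n) = 4/3.45 = 1.16 s.

T_s ≈ 1.16 s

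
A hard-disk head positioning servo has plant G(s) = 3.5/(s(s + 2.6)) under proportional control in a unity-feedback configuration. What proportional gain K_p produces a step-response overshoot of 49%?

K_p = 9.85

From %OS = 100·exp(−πζ/√(1−ζ²)) = 49%, ζ = −ln(0.49)/√(π²+ln²(0.49)) = 0.2214.
Characteristic equation s² + 2.6s + 3.5K_p = 0 gives ζ = 2.6/(2√(3.5K_p)).
Setting ζ = 0.2214: √(3.5K_p) = 2.6/(2·0.2214) = 5.871, so K_p = 34.47/3.5 = 9.85.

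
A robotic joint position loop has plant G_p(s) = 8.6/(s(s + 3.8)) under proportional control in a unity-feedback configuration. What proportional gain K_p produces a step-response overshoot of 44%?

From %OS = 100·exp(−πζ/√(1−ζ²)) = 44%, ζ = −ln(0.44)/√(π²+ln²(0.44)) = 0.2528.
Characteristic equation s² + 3.8s + 8.6K_p = 0 gives ζ = 3.8/(2√(8.6K_p)).
Setting ζ = 0.2528: √(8.6K_p) = 3.8/(2·0.2528) = 7.515, so K_p = 56.47/8.6 = 6.57.

K_p = 6.57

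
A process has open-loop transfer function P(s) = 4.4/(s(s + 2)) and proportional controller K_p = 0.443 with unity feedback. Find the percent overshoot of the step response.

3.98%

Closed-loop characteristic equation: s² + 2s + 1.949 = 0, so ω_n = 1.396 rad/s and ζ = 2/(2·1.396) = 0.7163.
%OS = 100·exp(−πζ/√(1−ζ²)) = 100·exp(−π·0.7163/√0.487) = 3.98%.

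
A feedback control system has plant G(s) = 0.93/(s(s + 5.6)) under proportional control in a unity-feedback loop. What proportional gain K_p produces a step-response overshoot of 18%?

From %OS = 100·exp(−πζ/√(1−ζ²)) = 18%, ζ = −ln(0.18)/√(π²+ln²(0.18)) = 0.4791.
Characteristic equation s² + 5.6s + 0.93K_p = 0 gives ζ = 5.6/(2√(0.93K_p)).
Setting ζ = 0.4791: √(0.93K_p) = 5.6/(2·0.4791) = 5.844, so K_p = 34.15/0.93 = 36.7.

K_p = 36.7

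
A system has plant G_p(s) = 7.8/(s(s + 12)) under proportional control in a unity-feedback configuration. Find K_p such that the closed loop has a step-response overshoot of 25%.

K_p = 28.3

From %OS = 100·exp(−πζ/√(1−ζ²)) = 25%, ζ = −ln(0.25)/√(π²+ln²(0.25)) = 0.4037.
Characteristic equation s² + 12s + 7.8K_p = 0 gives ζ = 12/(2√(7.8K_p)).
Setting ζ = 0.4037: √(7.8K_p) = 12/(2·0.4037) = 14.86, so K_p = 220.9/7.8 = 28.3.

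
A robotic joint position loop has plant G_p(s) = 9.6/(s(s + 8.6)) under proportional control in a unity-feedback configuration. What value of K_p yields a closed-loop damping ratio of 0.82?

Closed-loop characteristic equation: s² + 8.6s + K_p·9.6 = 0.
So ω_n = √(9.6K_p) and 2ζω_n = 8.6, giving ζ = 8.6/(2√(9.6K_p)).
Setting ζ = 0.82: √(9.6K_p) = 8.6/(2·0.82) = 5.244, so K_p = 27.5/9.6 = 2.86.

K_p = 2.86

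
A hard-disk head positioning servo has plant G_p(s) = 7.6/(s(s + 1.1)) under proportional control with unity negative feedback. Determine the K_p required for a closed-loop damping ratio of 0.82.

Closed-loop characteristic equation: s² + 1.1s + K_p·7.6 = 0.
So ω_n = √(7.6K_p) and 2ζω_n = 1.1, giving ζ = 1.1/(2√(7.6K_p)).
Setting ζ = 0.82: √(7.6K_p) = 1.1/(2·0.82) = 0.6707, so K_p = 0.4499/7.6 = 0.0592.

K_p = 0.0592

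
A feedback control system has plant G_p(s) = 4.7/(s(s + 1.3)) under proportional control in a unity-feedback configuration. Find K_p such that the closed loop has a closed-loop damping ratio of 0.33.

Closed-loop characteristic equation: s² + 1.3s + K_p·4.7 = 0.
So ω_n = √(4.7K_p) and 2ζω_n = 1.3, giving ζ = 1.3/(2√(4.7K_p)).
Setting ζ = 0.33: √(4.7K_p) = 1.3/(2·0.33) = 1.97, so K_p = 3.88/4.7 = 0.825.

K_p = 0.825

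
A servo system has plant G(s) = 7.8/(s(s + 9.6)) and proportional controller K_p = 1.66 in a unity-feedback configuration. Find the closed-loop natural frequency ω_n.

With unity feedback the closed-loop characteristic equation is s² + 9.6s + 1.66·7.8 = s² + 9.6s + 12.95 = 0.
Matching s² + 2ζω_n s + ω_n²: ω_n = √12.95 = 3.598 rad/s and 2ζω_n = 9.6, so ζ = 9.6/(2·3.598) = 1.33.

ω_n = 3.6 rad/s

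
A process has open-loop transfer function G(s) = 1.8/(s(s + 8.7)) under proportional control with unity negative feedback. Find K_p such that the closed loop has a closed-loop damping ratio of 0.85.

K_p = 14.6

Closed-loop characteristic equation: s² + 8.7s + K_p·1.8 = 0.
So ω_n = √(1.8K_p) and 2ζω_n = 8.7, giving ζ = 8.7/(2√(1.8K_p)).
Setting ζ = 0.85: √(1.8K_p) = 8.7/(2·0.85) = 5.118, so K_p = 26.19/1.8 = 14.6.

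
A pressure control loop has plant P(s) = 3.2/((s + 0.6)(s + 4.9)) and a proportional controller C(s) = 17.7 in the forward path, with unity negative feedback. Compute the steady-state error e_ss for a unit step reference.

The loop is type 0. Static position error constant K_pos = C(0)·P(0) = 17.7·1.088 = 19.27.
Steady-state error to a unit step: e_ss = 1/(1+K_pos) = 1/20.27 = 0.0493.

0.0493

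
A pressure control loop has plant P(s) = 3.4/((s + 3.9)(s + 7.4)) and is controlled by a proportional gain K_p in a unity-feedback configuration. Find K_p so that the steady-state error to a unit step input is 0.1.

K_p = 76.4

Steady-state error for a unit step on this type-0 loop is 1/(1 + K_p·P(0)).
P(0) = 0.1178. Require 1/(1 + K_p·0.1178) = 0.1, so 1 + 0.1178·K_p = 10.
K_p = (10 − 1)/0.1178 = 76.4.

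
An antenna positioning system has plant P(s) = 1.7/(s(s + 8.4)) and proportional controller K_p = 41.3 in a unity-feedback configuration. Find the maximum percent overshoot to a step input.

From 1 + K_pP(s) = 0: s² + 8.4s + 70.21 = 0 ⇒ ω_n = 8.379, ζ = 0.5012.
%OS = 100·exp(−πζ/√(1−ζ²)) = 100·exp(−π·0.5012/√0.7488) = 16.2%.

16.2%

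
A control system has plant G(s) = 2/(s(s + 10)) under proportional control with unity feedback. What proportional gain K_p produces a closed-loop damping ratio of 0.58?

Closed-loop characteristic equation: s² + 10s + K_p·2 = 0.
So ω_n = √(2K_p) and 2ζω_n = 10, giving ζ = 10/(2√(2K_p)).
Setting ζ = 0.58: √(2K_p) = 10/(2·0.58) = 8.621, so K_p = 74.32/2 = 37.2.

K_p = 37.2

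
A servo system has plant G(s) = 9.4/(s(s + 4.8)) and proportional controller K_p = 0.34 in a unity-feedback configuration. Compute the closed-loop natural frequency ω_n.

The closed-loop denominator is s(s+4.8) + 0.34·9.4 = s² + 4.8s + 3.196.
So ω_n² = 3.196 ⇒ ω_n = 1.788 rad/s, and ζ = 4.8/(2ω_n) = 1.34.

ω_n = 1.79 rad/s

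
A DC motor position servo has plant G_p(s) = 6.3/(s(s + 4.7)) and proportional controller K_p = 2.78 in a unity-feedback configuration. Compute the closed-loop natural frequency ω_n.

1 + K_p·G_p(s) = 0 gives s² + 4.7s + 17.51 = 0.
Matching s² + 2ζω_n s + ω_n²: ω_n = √17.51 = 4.185 rad/s and 2ζω_n = 4.7, so ζ = 4.7/(2·4.185) = 0.562.

ω_n = 4.18 rad/s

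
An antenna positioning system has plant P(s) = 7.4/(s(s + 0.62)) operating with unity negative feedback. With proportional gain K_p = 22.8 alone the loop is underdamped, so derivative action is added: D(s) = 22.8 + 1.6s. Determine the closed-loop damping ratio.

Forward path: (22.8 + 1.6s)·7.4/(s(s+0.62)). The closed-loop characteristic equation is s² + (0.62 + 7.4·1.6)s + 7.4·22.8 = 0.
That is s² + 12.46s + 168.7 = 0, so ω_n = 12.99 rad/s and ζ = 12.46/(2·12.99) = 0.4796.

ζ = 0.48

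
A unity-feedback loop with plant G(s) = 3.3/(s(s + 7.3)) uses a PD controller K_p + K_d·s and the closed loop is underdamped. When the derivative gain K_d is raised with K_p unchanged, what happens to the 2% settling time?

decrease

Characteristic equation s² + (7.3 + 3.3K_d)s + 3.3K_p = 0: raising K_d increases ζω_n = (7.3+3.3K_d)/2 while the loop stays underdamped, so T_s ≈ 4/(ζω_n) decreases.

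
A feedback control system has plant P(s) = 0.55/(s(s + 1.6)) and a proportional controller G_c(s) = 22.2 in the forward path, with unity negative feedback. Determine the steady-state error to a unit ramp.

The loop has one pole at the origin (type 1). Velocity error constant K_v = lim_{s→0} s·G_c(s)P(s) = 22.2·0.55/1.6 = 7.631.
Steady-state error to a unit ramp: e_ss = 1/K_v = 0.131.

0.131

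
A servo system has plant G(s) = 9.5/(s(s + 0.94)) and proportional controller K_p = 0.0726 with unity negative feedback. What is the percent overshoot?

From 1 + K_pG(s) = 0: s² + 0.94s + 0.6897 = 0 ⇒ ω_n = 0.8305, ζ = 0.5659.
%OS = 100·exp(−πζ/√(1−ζ²)) = 100·exp(−π·0.5659/√0.6797) = 11.6%.

11.6%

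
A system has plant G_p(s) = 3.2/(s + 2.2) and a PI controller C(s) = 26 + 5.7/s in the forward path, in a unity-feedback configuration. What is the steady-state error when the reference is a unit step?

0

The open loop C(s)G_p(s) has a pole at the origin (type 1), so the static position error constant is infinite and e_ss = 1/(1+∞) = 0.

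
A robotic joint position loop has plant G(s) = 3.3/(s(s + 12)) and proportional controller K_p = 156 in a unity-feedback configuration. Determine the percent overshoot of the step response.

42.3%

The closed-loop denominator s² + 12s + 514.8 gives ω_n = √514.8 = 22.69 and ζ = 12/(2ω_n) = 0.2644.
%OS = 100·exp(−πζ/√(1−ζ²)) = 100·exp(−π·0.2644/√0.9301) = 42.3%.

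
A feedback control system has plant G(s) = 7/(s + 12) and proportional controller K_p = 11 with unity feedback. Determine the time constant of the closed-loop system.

Closed-loop transfer function: T(s) = K_p·G(s)/(1 + K_p·G(s)) = 77/(s + 12 + 77) = 77/(s + 89).
Time constant τ = 1/89 = 0.0112 s.

τ = 0.0112 s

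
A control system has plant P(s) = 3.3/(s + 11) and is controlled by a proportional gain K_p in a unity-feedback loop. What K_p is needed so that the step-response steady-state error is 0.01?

For a type-0 loop with proportional control, e_ss = 1/(1 + K_p·P(0)).
P(0) = 0.3. Require 1/(1 + K_p·0.3) = 0.01, so 1 + 0.3·K_p = 100.
K_p = (100 − 1)/0.3 = 330.

K_p = 330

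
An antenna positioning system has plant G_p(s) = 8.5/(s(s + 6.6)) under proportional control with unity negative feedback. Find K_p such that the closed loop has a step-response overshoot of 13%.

K_p = 4.32

From %OS = 100·exp(−πζ/√(1−ζ²)) = 13%, ζ = −ln(0.13)/√(π²+ln²(0.13)) = 0.5446.
Characteristic equation s² + 6.6s + 8.5K_p = 0 gives ζ = 6.6/(2√(8.5K_p)).
Setting ζ = 0.5446: √(8.5K_p) = 6.6/(2·0.5446) = 6.059, so K_p = 36.71/8.5 = 4.32.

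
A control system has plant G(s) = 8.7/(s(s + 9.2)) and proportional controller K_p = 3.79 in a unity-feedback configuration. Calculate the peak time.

From 1 + K_pG(s) = 0: s² + 9.2s + 32.97 = 0 ⇒ ω_n = 5.742, ζ = 0.8011.
Damped frequency ω_d = ω_n√(1−ζ²) = 3.437 rad/s, so peak time T_p = π/ω_d = 0.914 s.

T_p = 0.914 s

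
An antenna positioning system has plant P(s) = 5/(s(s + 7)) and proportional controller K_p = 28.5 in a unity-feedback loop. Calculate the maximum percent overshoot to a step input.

38.2%

From 1 + K_pP(s) = 0: s² + 7s + 142.5 = 0 ⇒ ω_n = 11.94, ζ = 0.2932.
%OS = 100·exp(−πζ/√(1−ζ²)) = 100·exp(−π·0.2932/√0.914) = 38.2%.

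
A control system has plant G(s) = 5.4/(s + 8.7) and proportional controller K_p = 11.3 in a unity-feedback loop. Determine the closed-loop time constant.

τ = 0.0143 s

Closed-loop transfer function: T(s) = K_p·G(s)/(1 + K_p·G(s)) = 61.02/(s + 8.7 + 61.02) = 61.02/(s + 69.72).
Time constant τ = 1/69.72 = 0.0143 s.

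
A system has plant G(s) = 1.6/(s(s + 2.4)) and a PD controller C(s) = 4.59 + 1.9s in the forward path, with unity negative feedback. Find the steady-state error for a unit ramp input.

0.327

The loop has one pole at the origin (type 1). Velocity error constant K_v = lim_{s→0} s·C(s)G(s) = 4.59·1.6/2.4 = 3.06.
Steady-state error to a unit ramp: e_ss = 1/K_v = 0.327.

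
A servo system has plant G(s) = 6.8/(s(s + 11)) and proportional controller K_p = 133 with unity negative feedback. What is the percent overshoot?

55.7%

Closed-loop characteristic equation: s² + 11s + 904.4 = 0, so ω_n = 30.07 rad/s and ζ = 11/(2·30.07) = 0.1829.
%OS = 100·exp(−πζ/√(1−ζ²)) = 100·exp(−π·0.1829/√0.9666) = 55.7%.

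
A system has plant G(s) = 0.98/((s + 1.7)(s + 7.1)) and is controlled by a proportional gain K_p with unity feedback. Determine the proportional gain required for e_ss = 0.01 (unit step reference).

K_p = 1220

The loop is type 0, so e_ss(step) = 1/(1 + K_pos) with K_pos = K_p·G(0).
G(0) = 0.08119. Require 1/(1 + K_p·0.08119) = 0.01, so 1 + 0.08119·K_p = 100.
K_p = (100 − 1)/0.08119 = 1220.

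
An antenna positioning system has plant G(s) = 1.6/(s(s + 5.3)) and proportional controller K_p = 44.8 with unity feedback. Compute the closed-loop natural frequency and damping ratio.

ω_n = 8.47 rad/s, ζ = 0.313

1 + K_p·G(s) = 0 gives s² + 5.3s + 71.68 = 0.
Matching s² + 2ζω_n s + ω_n²: ω_n = √71.68 = 8.466 rad/s and 2ζω_n = 5.3, so ζ = 5.3/(2·8.466) = 0.313.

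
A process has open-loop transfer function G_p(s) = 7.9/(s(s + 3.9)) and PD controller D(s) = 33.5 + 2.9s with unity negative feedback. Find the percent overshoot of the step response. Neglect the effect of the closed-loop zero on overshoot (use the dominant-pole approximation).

1.04%

Forward path: (33.5 + 2.9s)·7.9/(s(s+3.9)). The closed-loop characteristic equation is s² + (3.9 + 7.9·2.9)s + 7.9·33.5 = 0.
That is s² + 26.81s + 264.7 = 0, so ω_n = 16.27 rad/s and ζ = 26.81/(2·16.27) = 0.824.
%OS = 100·exp(−πζ/√(1−ζ²)) = 1.04%.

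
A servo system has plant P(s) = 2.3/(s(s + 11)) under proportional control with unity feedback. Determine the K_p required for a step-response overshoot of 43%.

K_p = 195

From %OS = 100·exp(−πζ/√(1−ζ²)) = 43%, ζ = −ln(0.43)/√(π²+ln²(0.43)) = 0.2594.
Characteristic equation s² + 11s + 2.3K_p = 0 gives ζ = 11/(2√(2.3K_p)).
Setting ζ = 0.2594: √(2.3K_p) = 11/(2·0.2594) = 21.2, so K_p = 449.4/2.3 = 195.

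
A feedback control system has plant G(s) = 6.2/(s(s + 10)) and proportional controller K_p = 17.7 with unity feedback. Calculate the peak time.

T_p = 0.341 s

From 1 + K_pG(s) = 0: s² + 10s + 109.7 = 0 ⇒ ω_n = 10.48, ζ = 0.4773.
Damped frequency ω_d = ω_n√(1−ζ²) = 9.205 rad/s, so peak time T_p = π/ω_d = 0.341 s.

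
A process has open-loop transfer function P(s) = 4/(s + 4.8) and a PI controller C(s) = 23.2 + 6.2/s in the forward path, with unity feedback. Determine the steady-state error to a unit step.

The open loop C(s)P(s) has a pole at the origin (type 1), so the static position error constant is infinite and e_ss = 1/(1+∞) = 0.

0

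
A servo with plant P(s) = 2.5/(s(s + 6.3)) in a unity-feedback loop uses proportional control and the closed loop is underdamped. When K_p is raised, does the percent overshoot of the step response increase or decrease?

increase

ζ = 6.3/(2√(2.5K_p)) decreases as K_p grows; lower damping means more overshoot.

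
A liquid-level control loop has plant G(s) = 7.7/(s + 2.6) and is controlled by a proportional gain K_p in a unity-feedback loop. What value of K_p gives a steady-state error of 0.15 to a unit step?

K_p = 1.91

For a type-0 loop with proportional control, e_ss = 1/(1 + K_p·G(0)).
G(0) = 2.962. Require 1/(1 + K_p·2.962) = 0.15, so 1 + 2.962·K_p = 6.667.
K_p = (6.667 − 1)/2.962 = 1.91.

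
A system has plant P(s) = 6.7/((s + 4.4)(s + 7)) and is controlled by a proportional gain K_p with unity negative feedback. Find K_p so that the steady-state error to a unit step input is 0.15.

The loop is type 0, so e_ss(step) = 1/(1 + K_pos) with K_pos = K_p·P(0).
P(0) = 0.2175. Require 1/(1 + K_p·0.2175) = 0.15, so 1 + 0.2175·K_p = 6.667.
K_p = (6.667 − 1)/0.2175 = 26.

K_p = 26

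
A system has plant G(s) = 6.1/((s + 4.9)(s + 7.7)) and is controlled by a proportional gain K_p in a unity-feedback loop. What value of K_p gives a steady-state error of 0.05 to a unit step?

Steady-state error for a unit step on this type-0 loop is 1/(1 + K_p·G(0)).
G(0) = 0.1617. Require 1/(1 + K_p·0.1617) = 0.05, so 1 + 0.1617·K_p = 20.
K_p = (20 − 1)/0.1617 = 118.

K_p = 118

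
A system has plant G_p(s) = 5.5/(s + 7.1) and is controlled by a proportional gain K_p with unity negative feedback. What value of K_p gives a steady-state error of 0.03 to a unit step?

K_p = 41.7

The loop is type 0, so e_ss(step) = 1/(1 + K_pos) with K_pos = K_p·G_p(0).
G_p(0) = 0.7746. Require 1/(1 + K_p·0.7746) = 0.03, so 1 + 0.7746·K_p = 33.33.
K_p = (33.33 − 1)/0.7746 = 41.7.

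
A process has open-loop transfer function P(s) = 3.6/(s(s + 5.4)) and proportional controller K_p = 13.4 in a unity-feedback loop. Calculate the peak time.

T_p = 0.491 s

From 1 + K_pP(s) = 0: s² + 5.4s + 48.24 = 0 ⇒ ω_n = 6.946, ζ = 0.3887.
Damped frequency ω_d = ω_n√(1−ζ²) = 6.399 rad/s, so peak time T_p = π/ω_d = 0.491 s.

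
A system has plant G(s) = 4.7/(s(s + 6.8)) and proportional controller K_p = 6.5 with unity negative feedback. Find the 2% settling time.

Closed-loop characteristic equation: s² + 6.8s + 30.55 = 0, so ω_n = 5.527 rad/s and ζ = 6.8/(2·5.527) = 0.6151.
2% settling time T_s ≈ 4/(ζω_n) = 4/3.4 = 1.18 s.

T_s ≈ 1.18 s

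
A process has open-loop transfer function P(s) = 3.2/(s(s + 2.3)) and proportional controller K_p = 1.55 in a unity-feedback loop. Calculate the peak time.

From 1 + K_pP(s) = 0: s² + 2.3s + 4.96 = 0 ⇒ ω_n = 2.227, ζ = 0.5164.
Damped frequency ω_d = ω_n√(1−ζ²) = 1.907 rad/s, so peak time T_p = π/ω_d = 1.65 s.

T_p = 1.65 s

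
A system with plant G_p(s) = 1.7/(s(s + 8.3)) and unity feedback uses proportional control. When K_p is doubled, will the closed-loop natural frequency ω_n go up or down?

increase

ω_n = √(1.7·K_p), which grows with K_p.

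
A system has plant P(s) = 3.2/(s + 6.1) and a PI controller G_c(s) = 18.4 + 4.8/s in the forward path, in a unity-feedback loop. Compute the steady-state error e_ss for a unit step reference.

The open loop G_c(s)P(s) has a pole at the origin (type 1), so the static position error constant is infinite and e_ss = 1/(1+∞) = 0.

0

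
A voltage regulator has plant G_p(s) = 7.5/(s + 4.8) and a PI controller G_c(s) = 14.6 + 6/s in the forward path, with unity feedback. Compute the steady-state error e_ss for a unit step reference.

0

The open loop G_c(s)G_p(s) has a pole at the origin (type 1), so the static position error constant is infinite and e_ss = 1/(1+∞) = 0.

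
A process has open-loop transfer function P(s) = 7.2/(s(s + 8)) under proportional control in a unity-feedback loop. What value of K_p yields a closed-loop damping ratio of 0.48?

Closed-loop characteristic equation: s² + 8s + K_p·7.2 = 0.
So ω_n = √(7.2K_p) and 2ζω_n = 8, giving ζ = 8/(2√(7.2K_p)).
Setting ζ = 0.48: √(7.2K_p) = 8/(2·0.48) = 8.333, so K_p = 69.44/7.2 = 9.65.

K_p = 9.65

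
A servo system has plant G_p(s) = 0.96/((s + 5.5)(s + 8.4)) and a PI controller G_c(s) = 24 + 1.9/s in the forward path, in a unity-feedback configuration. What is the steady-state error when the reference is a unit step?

The open loop G_c(s)G_p(s) has a pole at the origin (type 1), so the static position error constant is infinite and e_ss = 1/(1+∞) = 0.

0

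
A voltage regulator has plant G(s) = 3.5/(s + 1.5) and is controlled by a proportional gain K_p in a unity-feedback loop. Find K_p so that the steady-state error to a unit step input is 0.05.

K_p = 8.14

The loop is type 0, so e_ss(step) = 1/(1 + K_pos) with K_pos = K_p·G(0).
G(0) = 2.333. Require 1/(1 + K_p·2.333) = 0.05, so 1 + 2.333·K_p = 20.
K_p = (20 − 1)/2.333 = 8.14.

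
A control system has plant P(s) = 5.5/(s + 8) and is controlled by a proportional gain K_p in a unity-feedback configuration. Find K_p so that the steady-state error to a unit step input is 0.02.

Steady-state error for a unit step on this type-0 loop is 1/(1 + K_p·P(0)).
P(0) = 0.6875. Require 1/(1 + K_p·0.6875) = 0.02, so 1 + 0.6875·K_p = 50.
K_p = (50 − 1)/0.6875 = 71.3.

K_p = 71.3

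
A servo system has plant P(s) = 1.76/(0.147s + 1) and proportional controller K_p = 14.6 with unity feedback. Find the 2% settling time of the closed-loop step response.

Closed loop: T(s) = K_p·P/(1+K_p·P) = 25.7/(0.147s + 1 + 25.7), with pole at s = −(1 + 25.7)/0.147 = −181.6.
τ = 1/181.6 = 0.005506 s, so 2% settling time ≈ 4τ = 0.022 s.

T_s ≈ 0.022 s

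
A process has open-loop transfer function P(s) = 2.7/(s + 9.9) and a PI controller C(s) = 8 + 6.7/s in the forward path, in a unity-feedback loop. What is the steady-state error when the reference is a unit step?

0

The open loop C(s)P(s) has a pole at the origin (type 1), so the static position error constant is infinite and e_ss = 1/(1+∞) = 0.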